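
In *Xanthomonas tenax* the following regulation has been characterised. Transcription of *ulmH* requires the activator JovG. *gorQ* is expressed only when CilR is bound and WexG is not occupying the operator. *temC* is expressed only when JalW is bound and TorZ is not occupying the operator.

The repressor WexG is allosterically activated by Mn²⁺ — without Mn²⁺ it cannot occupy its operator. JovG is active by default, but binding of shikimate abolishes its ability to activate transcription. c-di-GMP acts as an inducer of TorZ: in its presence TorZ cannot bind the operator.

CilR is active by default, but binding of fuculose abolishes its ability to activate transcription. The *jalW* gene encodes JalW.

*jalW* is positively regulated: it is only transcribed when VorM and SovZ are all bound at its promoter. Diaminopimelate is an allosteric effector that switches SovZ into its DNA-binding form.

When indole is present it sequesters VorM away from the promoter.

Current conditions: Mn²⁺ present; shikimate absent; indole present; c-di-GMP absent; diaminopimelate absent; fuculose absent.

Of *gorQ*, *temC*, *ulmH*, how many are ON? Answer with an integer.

1

Mn²⁺ is present, so WexG is active.
Fuculose is absent, so CilR is active.
With repressor WexG bound, *gorQ* is not transcribed.
→ *gorQ* is OFF.
c-di-GMP is absent, so TorZ is active.
Indole is present, so VorM is inactive.
Diaminopimelate is absent, so SovZ is inactive.
Required activator VorM is absent, so *jalW* is not transcribed.
So JalW is not produced.
With repressor TorZ bound, *temC* is not transcribed.
→ *temC* is OFF.
Shikimate is absent, so JovG is active.
No repressor is bound and JovG is active, so *ulmH* is transcribed.
→ *ulmH* is ON.
1 of the 3 genes is transcribed.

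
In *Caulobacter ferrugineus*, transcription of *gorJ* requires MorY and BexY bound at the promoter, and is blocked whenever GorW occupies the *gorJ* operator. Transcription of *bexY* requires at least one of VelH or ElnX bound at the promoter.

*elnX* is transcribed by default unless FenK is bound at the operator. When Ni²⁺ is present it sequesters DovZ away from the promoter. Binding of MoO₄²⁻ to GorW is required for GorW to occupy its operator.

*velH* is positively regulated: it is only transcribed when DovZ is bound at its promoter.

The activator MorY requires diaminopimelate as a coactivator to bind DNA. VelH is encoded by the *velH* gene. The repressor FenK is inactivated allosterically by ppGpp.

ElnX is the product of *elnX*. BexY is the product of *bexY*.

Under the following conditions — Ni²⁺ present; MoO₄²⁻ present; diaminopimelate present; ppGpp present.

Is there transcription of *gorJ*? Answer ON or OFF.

OFF

MoO₄²⁻ is present, so GorW is active.
Diaminopimelate is present, so MorY is active.
Ni²⁺ is present, so DovZ is inactive.
Required activator DovZ is absent, so *velH* is not transcribed.
So VelH is not produced.
ppGpp is present, so FenK is inactive.
With no repressor bound, *elnX* is transcribed.
So ElnX is produced and active.
Activator ElnX is present, so *bexY* is transcribed.
So BexY is produced and active.
With repressor GorW bound, *gorJ* is not transcribed.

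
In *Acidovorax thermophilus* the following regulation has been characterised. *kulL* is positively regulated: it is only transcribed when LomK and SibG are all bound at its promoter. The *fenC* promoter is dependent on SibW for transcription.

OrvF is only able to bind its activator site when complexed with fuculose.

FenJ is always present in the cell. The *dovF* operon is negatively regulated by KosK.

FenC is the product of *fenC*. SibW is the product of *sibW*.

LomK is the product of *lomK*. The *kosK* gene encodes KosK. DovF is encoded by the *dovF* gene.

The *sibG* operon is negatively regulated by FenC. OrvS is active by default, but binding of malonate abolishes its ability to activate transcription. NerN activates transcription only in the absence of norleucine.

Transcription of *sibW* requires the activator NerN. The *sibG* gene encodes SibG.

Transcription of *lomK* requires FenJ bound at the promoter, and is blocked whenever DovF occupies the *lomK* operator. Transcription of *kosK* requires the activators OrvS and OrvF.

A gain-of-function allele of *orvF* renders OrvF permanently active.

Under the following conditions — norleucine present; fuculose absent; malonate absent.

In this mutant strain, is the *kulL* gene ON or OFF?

ON

Malonate is absent, so OrvS is active.
OrvF is constitutively active in this strain.
No repressor is bound and OrvS and OrvF are active, so *kosK* is transcribed.
So KosK is produced and active.
With repressor KosK bound, *dovF* is not transcribed.
So DovF is not produced.
FenJ is produced constitutively and is active.
No repressor is bound and FenJ is active, so *lomK* is transcribed.
So LomK is produced and active.
Norleucine is present, so NerN is inactive.
Required activator NerN is absent, so *sibW* is not transcribed.
So SibW is not produced.
Required activator SibW is absent, so *fenC* is not transcribed.
So FenC is not produced.
With no repressor bound, *sibG* is transcribed.
So SibG is produced and active.
No repressor is bound and LomK and SibG are active, so *kulL* is transcribed.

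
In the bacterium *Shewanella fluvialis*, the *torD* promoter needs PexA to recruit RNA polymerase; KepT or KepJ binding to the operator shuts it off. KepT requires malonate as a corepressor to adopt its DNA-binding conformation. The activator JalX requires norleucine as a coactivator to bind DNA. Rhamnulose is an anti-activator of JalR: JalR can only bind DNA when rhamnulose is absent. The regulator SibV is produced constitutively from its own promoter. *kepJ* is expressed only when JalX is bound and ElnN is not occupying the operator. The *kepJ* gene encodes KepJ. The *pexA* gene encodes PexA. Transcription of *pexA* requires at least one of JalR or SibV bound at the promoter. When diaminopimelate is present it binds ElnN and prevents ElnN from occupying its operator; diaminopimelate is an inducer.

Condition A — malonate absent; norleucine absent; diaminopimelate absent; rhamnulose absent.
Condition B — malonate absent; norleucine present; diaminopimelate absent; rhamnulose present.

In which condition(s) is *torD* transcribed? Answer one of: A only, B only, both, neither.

Condition A:
Malonate is absent, so KepT is inactive.
Norleucine is absent, so JalX is inactive.
Diaminopimelate is absent, so ElnN is active.
With repressor ElnN bound, *kepJ* is not transcribed.
So KepJ is not produced.
Rhamnulose is absent, so JalR is active.
SibV is produced constitutively and is active.
Activator JalR is present, so *pexA* is transcribed.
So PexA is produced and active.
No repressor is bound and PexA is active, so *torD* is transcribed.
→ *torD* is ON in A.
Condition B:
Malonate is absent, so KepT is inactive.
Norleucine is present, so JalX is active.
Diaminopimelate is absent, so ElnN is active.
With repressor ElnN bound, *kepJ* is not transcribed.
So KepJ is not produced.
Rhamnulose is present, so JalR is inactive.
SibV is produced constitutively and is active.
Activator SibV is present, so *pexA* is transcribed.
So PexA is produced and active.
No repressor is bound and PexA is active, so *torD* is transcribed.
→ *torD* is ON in B.

both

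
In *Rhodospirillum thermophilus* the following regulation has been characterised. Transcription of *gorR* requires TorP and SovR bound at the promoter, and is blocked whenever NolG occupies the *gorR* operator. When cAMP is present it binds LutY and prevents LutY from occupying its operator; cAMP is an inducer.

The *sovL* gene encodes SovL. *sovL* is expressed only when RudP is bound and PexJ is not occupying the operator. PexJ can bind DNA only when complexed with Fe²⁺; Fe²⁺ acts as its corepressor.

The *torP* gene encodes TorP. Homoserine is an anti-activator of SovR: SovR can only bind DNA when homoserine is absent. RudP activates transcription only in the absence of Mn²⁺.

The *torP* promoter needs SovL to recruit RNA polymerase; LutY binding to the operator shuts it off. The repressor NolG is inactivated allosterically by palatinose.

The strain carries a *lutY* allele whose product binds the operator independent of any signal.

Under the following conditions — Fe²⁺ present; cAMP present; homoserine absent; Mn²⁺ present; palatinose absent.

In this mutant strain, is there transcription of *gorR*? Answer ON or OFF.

OFF

Fe²⁺ is present, so PexJ is active.
Mn²⁺ is present, so RudP is inactive.
With repressor PexJ bound, *sovL* is not transcribed.
So SovL is not produced.
LutY is constitutively active in this strain.
With repressor LutY bound, *torP* is not transcribed.
So TorP is not produced.
Palatinose is absent, so NolG is active.
Homoserine is absent, so SovR is active.
With repressor NolG bound, *gorR* is not transcribed.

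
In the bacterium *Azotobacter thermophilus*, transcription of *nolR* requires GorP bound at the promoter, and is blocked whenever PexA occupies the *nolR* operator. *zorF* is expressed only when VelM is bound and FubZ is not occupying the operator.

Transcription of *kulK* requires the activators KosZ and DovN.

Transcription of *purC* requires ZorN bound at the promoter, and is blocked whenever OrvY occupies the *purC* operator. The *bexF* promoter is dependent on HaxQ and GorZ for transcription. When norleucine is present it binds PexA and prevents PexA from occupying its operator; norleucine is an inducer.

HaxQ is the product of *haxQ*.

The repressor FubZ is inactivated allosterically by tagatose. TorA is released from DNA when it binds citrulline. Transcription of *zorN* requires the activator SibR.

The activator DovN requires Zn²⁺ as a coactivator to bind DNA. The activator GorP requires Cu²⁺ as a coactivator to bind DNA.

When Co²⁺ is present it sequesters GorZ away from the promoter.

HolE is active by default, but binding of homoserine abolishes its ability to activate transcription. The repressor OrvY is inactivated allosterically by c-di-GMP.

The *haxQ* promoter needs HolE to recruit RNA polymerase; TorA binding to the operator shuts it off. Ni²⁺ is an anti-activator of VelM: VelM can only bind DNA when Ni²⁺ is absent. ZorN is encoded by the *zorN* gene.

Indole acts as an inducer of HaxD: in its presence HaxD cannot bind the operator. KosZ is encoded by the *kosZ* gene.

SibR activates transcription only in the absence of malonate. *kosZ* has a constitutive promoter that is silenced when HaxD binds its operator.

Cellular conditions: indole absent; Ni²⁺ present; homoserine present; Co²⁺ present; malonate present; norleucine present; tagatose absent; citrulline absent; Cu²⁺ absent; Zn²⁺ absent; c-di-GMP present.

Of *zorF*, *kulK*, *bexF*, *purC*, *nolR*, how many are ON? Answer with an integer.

0

Tagatose is absent, so FubZ is active.
Ni²⁺ is present, so VelM is inactive.
With repressor FubZ bound, *zorF* is not transcribed.
→ *zorF* is OFF.
Indole is absent, so HaxD is active.
With repressor HaxD bound, *kosZ* is not transcribed.
So KosZ is not produced.
Zn²⁺ is absent, so DovN is inactive.
Required activator KosZ is absent, so *kulK* is not transcribed.
→ *kulK* is OFF.
Homoserine is present, so HolE is inactive.
Citrulline is absent, so TorA is active.
With repressor TorA bound, *haxQ* is not transcribed.
So HaxQ is not produced.
Co²⁺ is present, so GorZ is inactive.
Required activator HaxQ is absent, so *bexF* is not transcribed.
→ *bexF* is OFF.
c-di-GMP is present, so OrvY is inactive.
Malonate is present, so SibR is inactive.
Required activator SibR is absent, so *zorN* is not transcribed.
So ZorN is not produced.
Required activator ZorN is absent, so *purC* is not transcribed.
→ *purC* is OFF.
Norleucine is present, so PexA is inactive.
Cu²⁺ is absent, so GorP is inactive.
Required activator GorP is absent, so *nolR* is not transcribed.
→ *nolR* is OFF.
0 of the 5 genes are transcribed.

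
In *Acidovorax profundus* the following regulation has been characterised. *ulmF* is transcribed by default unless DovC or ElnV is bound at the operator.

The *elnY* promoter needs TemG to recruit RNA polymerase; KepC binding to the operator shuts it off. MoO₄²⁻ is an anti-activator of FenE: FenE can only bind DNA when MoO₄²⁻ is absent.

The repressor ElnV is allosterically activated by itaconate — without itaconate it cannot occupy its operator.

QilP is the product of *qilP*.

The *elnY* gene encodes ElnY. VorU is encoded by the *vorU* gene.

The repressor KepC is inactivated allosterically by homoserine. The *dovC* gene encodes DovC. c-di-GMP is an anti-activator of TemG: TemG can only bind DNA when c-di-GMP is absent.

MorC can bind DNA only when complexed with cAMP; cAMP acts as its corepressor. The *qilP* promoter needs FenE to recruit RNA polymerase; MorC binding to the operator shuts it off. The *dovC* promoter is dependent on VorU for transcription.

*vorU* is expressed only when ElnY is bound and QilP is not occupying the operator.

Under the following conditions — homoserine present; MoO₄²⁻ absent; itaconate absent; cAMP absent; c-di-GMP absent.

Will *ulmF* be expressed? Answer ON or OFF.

Homoserine is present, so KepC is inactive.
c-di-GMP is absent, so TemG is active.
No repressor is bound and TemG is active, so *elnY* is transcribed.
So ElnY is produced and active.
MoO₄²⁻ is absent, so FenE is active.
cAMP is absent, so MorC is inactive.
No repressor is bound and FenE is active, so *qilP* is transcribed.
So QilP is produced and active.
With repressor QilP bound, *vorU* is not transcribed.
So VorU is not produced.
Required activator VorU is absent, so *dovC* is not transcribed.
So DovC is not produced.
Itaconate is absent, so ElnV is inactive.
With no repressor bound, *ulmF* is transcribed.

ON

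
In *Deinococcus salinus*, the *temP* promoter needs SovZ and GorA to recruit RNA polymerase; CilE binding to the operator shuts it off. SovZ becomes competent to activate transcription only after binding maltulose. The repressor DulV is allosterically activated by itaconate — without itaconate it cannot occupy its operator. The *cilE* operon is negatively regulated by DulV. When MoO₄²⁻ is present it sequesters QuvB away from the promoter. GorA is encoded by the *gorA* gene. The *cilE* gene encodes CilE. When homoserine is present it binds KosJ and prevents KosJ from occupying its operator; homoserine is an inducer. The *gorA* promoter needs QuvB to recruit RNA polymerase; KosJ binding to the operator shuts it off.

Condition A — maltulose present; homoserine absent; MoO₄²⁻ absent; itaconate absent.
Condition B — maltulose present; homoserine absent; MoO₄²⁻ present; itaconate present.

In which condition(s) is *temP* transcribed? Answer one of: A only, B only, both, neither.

Condition A:
Maltulose is present, so SovZ is active.
Homoserine is absent, so KosJ is active.
MoO₄²⁻ is absent, so QuvB is active.
With repressor KosJ bound, *gorA* is not transcribed.
So GorA is not produced.
Itaconate is absent, so DulV is inactive.
With no repressor bound, *cilE* is transcribed.
So CilE is produced and active.
With repressor CilE bound, *temP* is not transcribed.
→ *temP* is OFF in A.
Condition B:
Maltulose is present, so SovZ is active.
Homoserine is absent, so KosJ is active.
MoO₄²⁻ is present, so QuvB is inactive.
With repressor KosJ bound, *gorA* is not transcribed.
So GorA is not produced.
Itaconate is present, so DulV is active.
With repressor DulV bound, *cilE* is not transcribed.
So CilE is not produced.
Required activator GorA is absent, so *temP* is not transcribed.
→ *temP* is OFF in B.

neither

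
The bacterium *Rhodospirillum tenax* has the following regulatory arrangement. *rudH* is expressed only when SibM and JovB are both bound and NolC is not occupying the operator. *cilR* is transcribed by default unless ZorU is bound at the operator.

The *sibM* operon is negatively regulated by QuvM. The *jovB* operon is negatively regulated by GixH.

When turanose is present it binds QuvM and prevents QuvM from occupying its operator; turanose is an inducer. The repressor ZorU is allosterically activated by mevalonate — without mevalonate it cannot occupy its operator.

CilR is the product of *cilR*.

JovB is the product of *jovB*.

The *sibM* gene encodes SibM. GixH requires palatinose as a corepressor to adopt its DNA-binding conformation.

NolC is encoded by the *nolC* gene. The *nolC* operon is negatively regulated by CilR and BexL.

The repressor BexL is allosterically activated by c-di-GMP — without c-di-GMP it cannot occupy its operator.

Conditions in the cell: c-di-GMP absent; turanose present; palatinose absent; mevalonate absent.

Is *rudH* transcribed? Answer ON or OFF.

Mevalonate is absent, so ZorU is inactive.
With no repressor bound, *cilR* is transcribed.
So CilR is produced and active.
c-di-GMP is absent, so BexL is inactive.
With repressor CilR bound, *nolC* is not transcribed.
So NolC is not produced.
Turanose is present, so QuvM is inactive.
With no repressor bound, *sibM* is transcribed.
So SibM is produced and active.
Palatinose is absent, so GixH is inactive.
With no repressor bound, *jovB* is transcribed.
So JovB is produced and active.
No repressor is bound and SibM and JovB are active, so *rudH* is transcribed.

ON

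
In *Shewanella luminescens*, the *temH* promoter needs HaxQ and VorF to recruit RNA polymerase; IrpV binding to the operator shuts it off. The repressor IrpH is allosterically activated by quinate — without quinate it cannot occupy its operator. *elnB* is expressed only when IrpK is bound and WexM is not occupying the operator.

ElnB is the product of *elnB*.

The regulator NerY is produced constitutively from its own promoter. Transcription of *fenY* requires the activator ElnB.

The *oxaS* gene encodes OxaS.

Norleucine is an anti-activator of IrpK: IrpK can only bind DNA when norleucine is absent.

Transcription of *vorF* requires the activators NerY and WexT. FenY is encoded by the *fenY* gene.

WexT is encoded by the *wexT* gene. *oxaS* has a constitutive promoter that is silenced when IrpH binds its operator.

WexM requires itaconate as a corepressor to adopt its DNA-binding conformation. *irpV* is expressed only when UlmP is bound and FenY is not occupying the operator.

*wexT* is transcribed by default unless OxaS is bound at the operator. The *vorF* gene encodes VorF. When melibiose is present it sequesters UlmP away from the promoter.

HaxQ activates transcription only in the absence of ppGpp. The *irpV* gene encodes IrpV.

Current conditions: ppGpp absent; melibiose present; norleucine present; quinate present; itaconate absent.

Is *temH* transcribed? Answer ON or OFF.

ON

ppGpp is absent, so HaxQ is active.
NerY is produced constitutively and is active.
Quinate is present, so IrpH is active.
With repressor IrpH bound, *oxaS* is not transcribed.
So OxaS is not produced.
With no repressor bound, *wexT* is transcribed.
So WexT is produced and active.
No repressor is bound and NerY and WexT are active, so *vorF* is transcribed.
So VorF is produced and active.
Melibiose is present, so UlmP is inactive.
Norleucine is present, so IrpK is inactive.
Itaconate is absent, so WexM is inactive.
Required activator IrpK is absent, so *elnB* is not transcribed.
So ElnB is not produced.
Required activator ElnB is absent, so *fenY* is not transcribed.
So FenY is not produced.
Required activator UlmP is absent, so *irpV* is not transcribed.
So IrpV is not produced.
No repressor is bound and HaxQ and VorF are active, so *temH* is transcribed.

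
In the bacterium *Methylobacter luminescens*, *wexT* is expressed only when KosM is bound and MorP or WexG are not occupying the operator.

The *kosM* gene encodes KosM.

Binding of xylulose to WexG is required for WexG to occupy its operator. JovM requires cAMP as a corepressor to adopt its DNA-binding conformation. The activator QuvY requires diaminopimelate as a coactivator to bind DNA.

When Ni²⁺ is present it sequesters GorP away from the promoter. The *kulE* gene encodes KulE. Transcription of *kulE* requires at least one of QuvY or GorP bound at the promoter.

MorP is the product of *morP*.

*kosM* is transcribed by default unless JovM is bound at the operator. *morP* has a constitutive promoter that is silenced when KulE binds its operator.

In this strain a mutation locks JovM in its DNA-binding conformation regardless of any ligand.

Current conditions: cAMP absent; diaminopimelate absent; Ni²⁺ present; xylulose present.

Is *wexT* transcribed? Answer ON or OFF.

Diaminopimelate is absent, so QuvY is inactive.
Ni²⁺ is present, so GorP is inactive.
No activator is available at the *kulE* promoter, so *kulE* is not transcribed.
So KulE is not produced.
With no repressor bound, *morP* is transcribed.
So MorP is produced and active.
Xylulose is present, so WexG is active.
JovM is constitutively active in this strain.
With repressor JovM bound, *kosM* is not transcribed.
So KosM is not produced.
With repressor MorP bound, *wexT* is not transcribed.

OFF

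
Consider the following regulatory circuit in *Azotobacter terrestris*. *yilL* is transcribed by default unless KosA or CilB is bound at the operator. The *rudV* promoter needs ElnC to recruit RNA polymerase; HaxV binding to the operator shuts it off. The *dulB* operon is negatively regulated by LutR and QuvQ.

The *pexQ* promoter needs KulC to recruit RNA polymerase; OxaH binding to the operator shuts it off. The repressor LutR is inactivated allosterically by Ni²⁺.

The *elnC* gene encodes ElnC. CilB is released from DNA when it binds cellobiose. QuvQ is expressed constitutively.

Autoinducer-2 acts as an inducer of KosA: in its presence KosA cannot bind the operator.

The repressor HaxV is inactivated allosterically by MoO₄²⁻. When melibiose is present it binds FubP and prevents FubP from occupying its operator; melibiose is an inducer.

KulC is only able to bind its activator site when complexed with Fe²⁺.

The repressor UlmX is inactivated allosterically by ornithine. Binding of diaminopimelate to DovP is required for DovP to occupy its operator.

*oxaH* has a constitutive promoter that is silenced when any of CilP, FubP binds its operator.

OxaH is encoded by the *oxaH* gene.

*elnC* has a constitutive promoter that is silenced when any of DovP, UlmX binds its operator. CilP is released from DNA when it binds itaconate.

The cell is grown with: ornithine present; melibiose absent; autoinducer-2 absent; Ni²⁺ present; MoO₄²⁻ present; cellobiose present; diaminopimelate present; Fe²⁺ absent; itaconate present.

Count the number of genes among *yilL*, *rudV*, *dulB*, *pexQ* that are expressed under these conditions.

Autoinducer-2 is absent, so KosA is active.
Cellobiose is present, so CilB is inactive.
With repressor KosA bound, *yilL* is not transcribed.
→ *yilL* is OFF.
MoO₄²⁻ is present, so HaxV is inactive.
Diaminopimelate is present, so DovP is active.
Ornithine is present, so UlmX is inactive.
With repressor DovP bound, *elnC* is not transcribed.
So ElnC is not produced.
Required activator ElnC is absent, so *rudV* is not transcribed.
→ *rudV* is OFF.
Ni²⁺ is present, so LutR is inactive.
QuvQ is produced constitutively and is active.
With repressor QuvQ bound, *dulB* is not transcribed.
→ *dulB* is OFF.
Fe²⁺ is absent, so KulC is inactive.
Itaconate is present, so CilP is inactive.
Melibiose is absent, so FubP is active.
With repressor FubP bound, *oxaH* is not transcribed.
So OxaH is not produced.
Required activator KulC is absent, so *pexQ* is not transcribed.
→ *pexQ* is OFF.
0 of the 4 genes are transcribed.

0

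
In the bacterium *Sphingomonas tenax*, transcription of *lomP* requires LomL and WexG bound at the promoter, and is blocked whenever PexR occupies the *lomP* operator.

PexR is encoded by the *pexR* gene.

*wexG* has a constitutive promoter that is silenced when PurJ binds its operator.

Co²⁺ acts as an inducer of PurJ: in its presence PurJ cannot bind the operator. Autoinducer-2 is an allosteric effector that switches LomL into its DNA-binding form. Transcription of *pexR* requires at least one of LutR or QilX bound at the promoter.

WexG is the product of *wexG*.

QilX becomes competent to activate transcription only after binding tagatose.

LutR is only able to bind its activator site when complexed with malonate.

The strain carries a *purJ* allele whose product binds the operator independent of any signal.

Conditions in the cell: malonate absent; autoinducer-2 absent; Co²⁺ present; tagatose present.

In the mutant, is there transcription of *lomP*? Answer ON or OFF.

OFF

Autoinducer-2 is absent, so LomL is inactive.
PurJ is constitutively active in this strain.
With repressor PurJ bound, *wexG* is not transcribed.
So WexG is not produced.
Malonate is absent, so LutR is inactive.
Tagatose is present, so QilX is active.
Activator QilX is present, so *pexR* is transcribed.
So PexR is produced and active.
With repressor PexR bound, *lomP* is not transcribed.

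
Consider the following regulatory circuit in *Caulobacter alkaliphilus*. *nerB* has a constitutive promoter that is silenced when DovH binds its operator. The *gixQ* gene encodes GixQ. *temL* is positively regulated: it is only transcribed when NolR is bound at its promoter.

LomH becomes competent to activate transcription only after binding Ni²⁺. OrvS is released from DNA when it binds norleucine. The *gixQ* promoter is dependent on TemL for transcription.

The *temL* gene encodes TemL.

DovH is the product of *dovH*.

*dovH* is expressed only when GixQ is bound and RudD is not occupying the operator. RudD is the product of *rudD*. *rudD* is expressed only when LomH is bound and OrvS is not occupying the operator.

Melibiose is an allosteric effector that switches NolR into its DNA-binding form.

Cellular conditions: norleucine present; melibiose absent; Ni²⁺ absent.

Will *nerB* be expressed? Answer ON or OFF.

Melibiose is absent, so NolR is inactive.
Required activator NolR is absent, so *temL* is not transcribed.
So TemL is not produced.
Required activator TemL is absent, so *gixQ* is not transcribed.
So GixQ is not produced.
Ni²⁺ is absent, so LomH is inactive.
Norleucine is present, so OrvS is inactive.
Required activator LomH is absent, so *rudD* is not transcribed.
So RudD is not produced.
Required activator GixQ is absent, so *dovH* is not transcribed.
So DovH is not produced.
With no repressor bound, *nerB* is transcribed.

ON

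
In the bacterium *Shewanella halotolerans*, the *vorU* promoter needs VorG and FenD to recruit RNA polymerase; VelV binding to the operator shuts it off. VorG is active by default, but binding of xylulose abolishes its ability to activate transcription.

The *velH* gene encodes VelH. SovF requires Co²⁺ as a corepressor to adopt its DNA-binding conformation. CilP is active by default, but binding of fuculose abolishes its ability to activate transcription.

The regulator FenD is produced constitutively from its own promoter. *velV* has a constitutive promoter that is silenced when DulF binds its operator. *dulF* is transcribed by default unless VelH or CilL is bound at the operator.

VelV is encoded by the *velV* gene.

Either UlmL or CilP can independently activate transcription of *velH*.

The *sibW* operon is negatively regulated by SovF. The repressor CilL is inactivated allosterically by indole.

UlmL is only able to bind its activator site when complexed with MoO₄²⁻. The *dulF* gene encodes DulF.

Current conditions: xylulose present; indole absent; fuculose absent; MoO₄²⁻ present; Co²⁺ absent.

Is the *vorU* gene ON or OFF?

OFF

Xylulose is present, so VorG is inactive.
MoO₄²⁻ is present, so UlmL is active.
Fuculose is absent, so CilP is active.
Activator UlmL is present, so *velH* is transcribed.
So VelH is produced and active.
Indole is absent, so CilL is active.
With repressor VelH bound, *dulF* is not transcribed.
So DulF is not produced.
With no repressor bound, *velV* is transcribed.
So VelV is produced and active.
FenD is produced constitutively and is active.
With repressor VelV bound, *vorU* is not transcribed.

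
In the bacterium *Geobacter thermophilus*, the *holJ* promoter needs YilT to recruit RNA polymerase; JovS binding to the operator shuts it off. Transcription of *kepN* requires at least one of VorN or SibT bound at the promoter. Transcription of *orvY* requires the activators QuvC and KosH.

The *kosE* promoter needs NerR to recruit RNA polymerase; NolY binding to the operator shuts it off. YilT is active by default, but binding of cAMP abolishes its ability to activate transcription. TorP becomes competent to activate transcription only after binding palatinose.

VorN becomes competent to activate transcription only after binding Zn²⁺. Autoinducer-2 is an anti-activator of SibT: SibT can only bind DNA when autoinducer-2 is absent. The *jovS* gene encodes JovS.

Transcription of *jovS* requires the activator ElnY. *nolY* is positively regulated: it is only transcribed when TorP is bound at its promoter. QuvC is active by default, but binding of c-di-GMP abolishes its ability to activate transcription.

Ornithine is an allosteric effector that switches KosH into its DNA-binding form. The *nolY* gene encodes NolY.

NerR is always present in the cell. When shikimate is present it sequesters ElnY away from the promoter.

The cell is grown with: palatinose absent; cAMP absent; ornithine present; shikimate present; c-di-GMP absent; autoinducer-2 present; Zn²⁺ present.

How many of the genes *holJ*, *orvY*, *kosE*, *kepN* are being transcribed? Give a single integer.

4

Shikimate is present, so ElnY is inactive.
Required activator ElnY is absent, so *jovS* is not transcribed.
So JovS is not produced.
cAMP is absent, so YilT is active.
No repressor is bound and YilT is active, so *holJ* is transcribed.
→ *holJ* is ON.
c-di-GMP is absent, so QuvC is active.
Ornithine is present, so KosH is active.
No repressor is bound and QuvC and KosH are active, so *orvY* is transcribed.
→ *orvY* is ON.
NerR is produced constitutively and is active.
Palatinose is absent, so TorP is inactive.
Required activator TorP is absent, so *nolY* is not transcribed.
So NolY is not produced.
No repressor is bound and NerR is active, so *kosE* is transcribed.
→ *kosE* is ON.
Zn²⁺ is present, so VorN is active.
Autoinducer-2 is present, so SibT is inactive.
Activator VorN is present, so *kepN* is transcribed.
→ *kepN* is ON.
4 of the 4 genes are transcribed.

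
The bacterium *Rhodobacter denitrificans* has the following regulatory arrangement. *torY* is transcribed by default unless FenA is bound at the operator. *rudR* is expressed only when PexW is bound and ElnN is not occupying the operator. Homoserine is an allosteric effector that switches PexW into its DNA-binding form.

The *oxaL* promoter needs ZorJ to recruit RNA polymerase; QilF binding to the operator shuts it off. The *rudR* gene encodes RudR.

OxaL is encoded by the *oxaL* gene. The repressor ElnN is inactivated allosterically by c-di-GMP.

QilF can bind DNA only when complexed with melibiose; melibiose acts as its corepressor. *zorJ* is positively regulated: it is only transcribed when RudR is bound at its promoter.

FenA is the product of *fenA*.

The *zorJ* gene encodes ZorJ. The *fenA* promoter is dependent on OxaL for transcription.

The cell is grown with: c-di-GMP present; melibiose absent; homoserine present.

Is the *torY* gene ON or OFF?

OFF

Homoserine is present, so PexW is active.
c-di-GMP is present, so ElnN is inactive.
No repressor is bound and PexW is active, so *rudR* is transcribed.
So RudR is produced and active.
No repressor is bound and RudR is active, so *zorJ* is transcribed.
So ZorJ is produced and active.
Melibiose is absent, so QilF is inactive.
No repressor is bound and ZorJ is active, so *oxaL* is transcribed.
So OxaL is produced and active.
No repressor is bound and OxaL is active, so *fenA* is transcribed.
So FenA is produced and active.
With repressor FenA bound, *torY* is not transcribed.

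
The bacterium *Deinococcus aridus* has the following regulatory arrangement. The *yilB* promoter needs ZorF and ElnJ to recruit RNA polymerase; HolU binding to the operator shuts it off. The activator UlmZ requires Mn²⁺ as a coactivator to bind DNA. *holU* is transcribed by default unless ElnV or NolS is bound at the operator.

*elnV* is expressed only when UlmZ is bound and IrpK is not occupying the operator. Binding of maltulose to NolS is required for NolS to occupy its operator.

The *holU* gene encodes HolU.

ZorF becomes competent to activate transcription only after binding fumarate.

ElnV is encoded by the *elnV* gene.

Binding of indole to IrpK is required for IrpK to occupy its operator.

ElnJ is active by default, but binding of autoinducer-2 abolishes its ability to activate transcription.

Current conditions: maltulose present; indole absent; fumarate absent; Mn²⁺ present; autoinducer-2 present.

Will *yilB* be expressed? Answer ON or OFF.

Fumarate is absent, so ZorF is inactive.
Mn²⁺ is present, so UlmZ is active.
Indole is absent, so IrpK is inactive.
No repressor is bound and UlmZ is active, so *elnV* is transcribed.
So ElnV is produced and active.
Maltulose is present, so NolS is active.
With repressor ElnV bound, *holU* is not transcribed.
So HolU is not produced.
Autoinducer-2 is present, so ElnJ is inactive.
Required activator ZorF is absent, so *yilB* is not transcribed.

OFF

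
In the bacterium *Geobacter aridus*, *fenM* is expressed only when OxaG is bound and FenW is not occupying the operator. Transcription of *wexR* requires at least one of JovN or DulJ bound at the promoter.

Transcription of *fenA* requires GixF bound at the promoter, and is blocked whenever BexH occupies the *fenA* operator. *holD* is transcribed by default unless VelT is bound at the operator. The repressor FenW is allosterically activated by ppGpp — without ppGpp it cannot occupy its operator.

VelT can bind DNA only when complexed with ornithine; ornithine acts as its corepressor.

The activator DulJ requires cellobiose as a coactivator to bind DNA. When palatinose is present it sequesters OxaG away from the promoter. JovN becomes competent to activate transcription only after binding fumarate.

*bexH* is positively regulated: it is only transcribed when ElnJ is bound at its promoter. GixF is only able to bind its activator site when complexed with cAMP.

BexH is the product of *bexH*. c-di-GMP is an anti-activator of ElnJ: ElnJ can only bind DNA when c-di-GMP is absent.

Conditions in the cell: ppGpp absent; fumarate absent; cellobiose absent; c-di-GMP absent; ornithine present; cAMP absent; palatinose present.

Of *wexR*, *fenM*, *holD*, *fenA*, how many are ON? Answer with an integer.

0

Fumarate is absent, so JovN is inactive.
Cellobiose is absent, so DulJ is inactive.
No activator is available at the *wexR* promoter, so *wexR* is not transcribed.
→ *wexR* is OFF.
ppGpp is absent, so FenW is inactive.
Palatinose is present, so OxaG is inactive.
Required activator OxaG is absent, so *fenM* is not transcribed.
→ *fenM* is OFF.
Ornithine is present, so VelT is active.
With repressor VelT bound, *holD* is not transcribed.
→ *holD* is OFF.
cAMP is absent, so GixF is inactive.
c-di-GMP is absent, so ElnJ is active.
No repressor is bound and ElnJ is active, so *bexH* is transcribed.
So BexH is produced and active.
With repressor BexH bound, *fenA* is not transcribed.
→ *fenA* is OFF.
0 of the 4 genes are transcribed.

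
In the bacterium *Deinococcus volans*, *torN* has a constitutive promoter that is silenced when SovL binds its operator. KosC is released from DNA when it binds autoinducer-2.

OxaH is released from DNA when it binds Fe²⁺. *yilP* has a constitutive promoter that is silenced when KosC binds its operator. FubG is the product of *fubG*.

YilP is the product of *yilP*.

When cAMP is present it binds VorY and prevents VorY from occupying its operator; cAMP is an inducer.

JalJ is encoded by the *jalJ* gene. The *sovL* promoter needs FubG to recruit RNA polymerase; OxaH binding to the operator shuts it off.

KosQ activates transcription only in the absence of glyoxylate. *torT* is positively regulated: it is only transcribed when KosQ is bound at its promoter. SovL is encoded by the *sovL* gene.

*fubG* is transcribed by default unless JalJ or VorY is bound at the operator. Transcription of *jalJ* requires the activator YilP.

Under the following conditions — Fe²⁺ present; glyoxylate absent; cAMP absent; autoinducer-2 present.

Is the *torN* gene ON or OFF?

Autoinducer-2 is present, so KosC is inactive.
With no repressor bound, *yilP* is transcribed.
So YilP is produced and active.
No repressor is bound and YilP is active, so *jalJ* is transcribed.
So JalJ is produced and active.
cAMP is absent, so VorY is active.
With repressor JalJ bound, *fubG* is not transcribed.
So FubG is not produced.
Fe²⁺ is present, so OxaH is inactive.
Required activator FubG is absent, so *sovL* is not transcribed.
So SovL is not produced.
With no repressor bound, *torN* is transcribed.

ON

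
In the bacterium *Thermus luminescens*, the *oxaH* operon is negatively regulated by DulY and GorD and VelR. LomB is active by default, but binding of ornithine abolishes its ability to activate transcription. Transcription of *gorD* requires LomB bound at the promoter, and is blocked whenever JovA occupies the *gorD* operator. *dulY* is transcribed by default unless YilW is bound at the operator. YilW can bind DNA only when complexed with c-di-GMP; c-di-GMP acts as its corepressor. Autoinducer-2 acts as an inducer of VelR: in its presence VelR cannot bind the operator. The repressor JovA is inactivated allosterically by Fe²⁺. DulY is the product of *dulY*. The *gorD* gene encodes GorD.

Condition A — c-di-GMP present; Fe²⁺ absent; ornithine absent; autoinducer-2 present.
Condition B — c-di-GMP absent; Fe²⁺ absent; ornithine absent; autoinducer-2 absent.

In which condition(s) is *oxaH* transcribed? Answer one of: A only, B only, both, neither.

A only

Condition A:
c-di-GMP is present, so YilW is active.
With repressor YilW bound, *dulY* is not transcribed.
So DulY is not produced.
Fe²⁺ is absent, so JovA is active.
Ornithine is absent, so LomB is active.
With repressor JovA bound, *gorD* is not transcribed.
So GorD is not produced.
Autoinducer-2 is present, so VelR is inactive.
With no repressor bound, *oxaH* is transcribed.
→ *oxaH* is ON in A.
Condition B:
c-di-GMP is absent, so YilW is inactive.
With no repressor bound, *dulY* is transcribed.
So DulY is produced and active.
Fe²⁺ is absent, so JovA is active.
Ornithine is absent, so LomB is active.
With repressor JovA bound, *gorD* is not transcribed.
So GorD is not produced.
Autoinducer-2 is absent, so VelR is active.
With repressor DulY bound, *oxaH* is not transcribed.
→ *oxaH* is OFF in B.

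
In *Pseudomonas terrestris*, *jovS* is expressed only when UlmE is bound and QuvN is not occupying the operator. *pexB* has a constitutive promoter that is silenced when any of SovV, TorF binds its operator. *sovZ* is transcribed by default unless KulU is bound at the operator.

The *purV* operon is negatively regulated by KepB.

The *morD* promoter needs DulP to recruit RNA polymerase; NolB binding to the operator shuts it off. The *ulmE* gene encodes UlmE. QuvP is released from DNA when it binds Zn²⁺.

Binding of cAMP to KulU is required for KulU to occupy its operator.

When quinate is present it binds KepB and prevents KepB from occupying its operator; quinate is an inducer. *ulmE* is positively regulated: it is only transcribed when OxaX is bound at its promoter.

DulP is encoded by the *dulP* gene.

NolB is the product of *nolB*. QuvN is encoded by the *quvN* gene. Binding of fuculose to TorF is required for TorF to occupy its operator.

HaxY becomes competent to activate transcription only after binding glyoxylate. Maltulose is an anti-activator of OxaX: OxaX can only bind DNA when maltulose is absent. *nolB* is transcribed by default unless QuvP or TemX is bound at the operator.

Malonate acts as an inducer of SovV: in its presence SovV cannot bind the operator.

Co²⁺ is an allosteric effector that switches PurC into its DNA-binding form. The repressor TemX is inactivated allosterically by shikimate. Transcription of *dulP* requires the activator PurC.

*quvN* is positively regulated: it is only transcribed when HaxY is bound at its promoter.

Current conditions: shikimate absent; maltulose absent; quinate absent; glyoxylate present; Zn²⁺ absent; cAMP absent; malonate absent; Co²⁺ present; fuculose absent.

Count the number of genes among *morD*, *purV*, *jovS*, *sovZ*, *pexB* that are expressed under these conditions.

Zn²⁺ is absent, so QuvP is active.
Shikimate is absent, so TemX is active.
With repressor QuvP bound, *nolB* is not transcribed.
So NolB is not produced.
Co²⁺ is present, so PurC is active.
No repressor is bound and PurC is active, so *dulP* is transcribed.
So DulP is produced and active.
No repressor is bound and DulP is active, so *morD* is transcribed.
→ *morD* is ON.
Quinate is absent, so KepB is active.
With repressor KepB bound, *purV* is not transcribed.
→ *purV* is OFF.
Glyoxylate is present, so HaxY is active.
No repressor is bound and HaxY is active, so *quvN* is transcribed.
So QuvN is produced and active.
Maltulose is absent, so OxaX is active.
No repressor is bound and OxaX is active, so *ulmE* is transcribed.
So UlmE is produced and active.
With repressor QuvN bound, *jovS* is not transcribed.
→ *jovS* is OFF.
cAMP is absent, so KulU is inactive.
With no repressor bound, *sovZ* is transcribed.
→ *sovZ* is ON.
Malonate is absent, so SovV is active.
Fuculose is absent, so TorF is inactive.
With repressor SovV bound, *pexB* is not transcribed.
→ *pexB* is OFF.
2 of the 5 genes are transcribed.

2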